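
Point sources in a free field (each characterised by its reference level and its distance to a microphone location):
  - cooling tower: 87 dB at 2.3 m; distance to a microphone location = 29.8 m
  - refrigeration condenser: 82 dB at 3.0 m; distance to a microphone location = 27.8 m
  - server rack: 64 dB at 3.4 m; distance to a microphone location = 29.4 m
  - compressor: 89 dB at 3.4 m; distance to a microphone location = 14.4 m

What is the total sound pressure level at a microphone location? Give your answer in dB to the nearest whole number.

77 dB

First find each source's level at the receiver (point-source: −20·log₁₀(r/r_ref)), then combine on an intensity basis.
cooling tower: 87 − 20·log₁₀(29.8/2.3) = 87 − 22.25 = 64.75 dB.
refrigeration condenser: 82 − 20·log₁₀(27.8/3.0) = 82 − 19.34 = 62.66 dB.
server rack: 64 − 20·log₁₀(29.4/3.4) = 64 − 18.74 = 45.26 dB.
compressor: 89 − 20·log₁₀(14.4/3.4) = 89 − 12.54 = 76.46 dB.
Σ 10^(L/10) = 4.915e+07 → L_total = 10·log₁₀(4.915e+07) = 76.92 dB.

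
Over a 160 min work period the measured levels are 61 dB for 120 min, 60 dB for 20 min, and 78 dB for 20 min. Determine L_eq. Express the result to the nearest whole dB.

L_eq = 10·log₁₀[(1/T)·Σ tᵢ·10^(Lᵢ/10)] with T = 160 min.
Σ tᵢ·10^(Lᵢ/10) = 120·10^(61/10) + 20·10^(60/10) + 20·10^(78/10) = 1.433e+09.
L_eq = 10·log₁₀(1.433e+09/160) = 69.52 dB.

70 dB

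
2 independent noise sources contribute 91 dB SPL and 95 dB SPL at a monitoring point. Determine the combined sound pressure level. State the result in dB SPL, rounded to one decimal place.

For uncorrelated sources the intensities add, so convert each level to linear form, sum, and take 10·log₁₀ of the total.
Σ 10^(L/10) = 10^(91/10) + 10^(95/10) = 4.421e+09.
L_total = 10·log₁₀(4.421e+09) = 96.46 dB SPL.

96.5 dB SPL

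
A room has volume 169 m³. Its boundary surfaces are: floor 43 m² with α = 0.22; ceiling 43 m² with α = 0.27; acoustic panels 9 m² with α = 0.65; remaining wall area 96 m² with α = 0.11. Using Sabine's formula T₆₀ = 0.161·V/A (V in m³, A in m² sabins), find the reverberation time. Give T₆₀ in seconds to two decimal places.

0.73 s

Summing Sᵢαᵢ: 43·0.22 + 43·0.27 + 9·0.65 + 96·0.11 = 37.48 m².
T₆₀ = 0.161·V/A = 0.161·169/37.48 = 0.726 s.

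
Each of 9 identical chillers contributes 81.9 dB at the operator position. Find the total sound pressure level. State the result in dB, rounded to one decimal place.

91.4 dB

With 9 equal, uncorrelated contributions the intensity is 9× that of one unit, giving a rise of 10·log₁₀ 9.
L_total = 81.9 + 10·log₁₀(9) = 81.9 + 9.542 = 91.44 dB.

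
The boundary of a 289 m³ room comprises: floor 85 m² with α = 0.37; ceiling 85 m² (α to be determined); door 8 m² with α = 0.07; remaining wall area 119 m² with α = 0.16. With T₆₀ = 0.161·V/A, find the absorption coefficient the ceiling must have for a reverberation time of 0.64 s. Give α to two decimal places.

A = 0.161·V/T₆₀ = 0.161·289/0.64 = 72.70 m² sabins.
Absorption from the other surfaces = 85·0.37 + 8·0.07 + 119·0.16 = 51.05 m², so the ceiling must supply 21.65 m² over 85 m².
α = 21.65/85 = 0.255.

0.25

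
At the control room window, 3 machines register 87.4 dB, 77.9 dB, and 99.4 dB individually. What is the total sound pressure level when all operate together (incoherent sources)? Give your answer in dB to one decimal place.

99.7 dB

Incoherent sources combine by intensity addition: L_total = 10·log₁₀(Σ 10^(L_i/10)).
Σ 10^(L/10) = 10^(87.4/10) + 10^(77.9/10) + 10^(99.4/10) = 9.321e+09.
L_total = 10·log₁₀(9.321e+09) = 99.69 dB.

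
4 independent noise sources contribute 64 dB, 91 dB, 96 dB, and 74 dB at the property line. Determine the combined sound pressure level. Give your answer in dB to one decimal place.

For uncorrelated sources the intensities add, so convert each level to linear form, sum, and take 10·log₁₀ of the total.
Σ 10^(L/10) = 10^(64/10) + 10^(91/10) + 10^(96/10) + 10^(74/10) = 5.268e+09.
L_total = 10·log₁₀(5.268e+09) = 97.22 dB.

97.2 dB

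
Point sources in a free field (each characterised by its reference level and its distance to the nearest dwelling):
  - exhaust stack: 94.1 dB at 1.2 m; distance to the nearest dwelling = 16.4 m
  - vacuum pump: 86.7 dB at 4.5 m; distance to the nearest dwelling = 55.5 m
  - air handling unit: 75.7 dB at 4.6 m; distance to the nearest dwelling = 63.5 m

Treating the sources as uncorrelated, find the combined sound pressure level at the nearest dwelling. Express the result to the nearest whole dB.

Propagate each source to the receiver with L = L_ref − 20·log₁₀(r/r_ref), then add intensities.
exhaust stack: 94.1 − 20·log₁₀(16.4/1.2) = 94.1 − 22.71 = 71.39 dB.
vacuum pump: 86.7 − 20·log₁₀(55.5/4.5) = 86.7 − 21.82 = 64.88 dB.
air handling unit: 75.7 − 20·log₁₀(63.5/4.6) = 75.7 − 22.80 = 52.90 dB.
Σ 10^(L/10) = 1.703e+07 → L_total = 10·log₁₀(1.703e+07) = 72.31 dB.

72 dB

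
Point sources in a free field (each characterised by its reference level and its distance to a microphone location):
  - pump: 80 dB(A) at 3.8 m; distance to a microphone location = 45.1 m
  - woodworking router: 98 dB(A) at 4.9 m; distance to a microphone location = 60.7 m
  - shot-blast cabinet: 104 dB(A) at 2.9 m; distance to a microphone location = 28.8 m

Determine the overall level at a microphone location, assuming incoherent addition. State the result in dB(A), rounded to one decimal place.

84.7 dB(A)

First find each source's level at the receiver (point-source: −20·log₁₀(r/r_ref)), then combine on an intensity basis.
pump: 80 − 20·log₁₀(45.1/3.8) = 80 − 21.49 = 58.51 dB(A).
woodworking router: 98 − 20·log₁₀(60.7/4.9) = 98 − 21.86 = 76.14 dB(A).
shot-blast cabinet: 104 − 20·log₁₀(28.8/2.9) = 104 − 19.94 = 84.06 dB(A).
Σ 10^(L/10) = 2.965e+08 → L_total = 10·log₁₀(2.965e+08) = 84.72 dB(A).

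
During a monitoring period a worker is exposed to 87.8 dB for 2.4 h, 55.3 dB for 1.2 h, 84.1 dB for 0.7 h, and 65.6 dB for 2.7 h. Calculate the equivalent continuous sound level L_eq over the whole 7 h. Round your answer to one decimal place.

83.7 dB

The energy average is taken in the linear domain: L_eq = 10·log₁₀[(Σ tᵢ·10^(Lᵢ/10))/T], T = 7 h.
Σ tᵢ·10^(Lᵢ/10) = 2.4·10^(87.8/10) + 1.2·10^(55.3/10) + 0.7·10^(84.1/10) + 2.7·10^(65.6/10) = 1.636e+09.
L_eq = 10·log₁₀(1.636e+09/7) = 83.69 dB.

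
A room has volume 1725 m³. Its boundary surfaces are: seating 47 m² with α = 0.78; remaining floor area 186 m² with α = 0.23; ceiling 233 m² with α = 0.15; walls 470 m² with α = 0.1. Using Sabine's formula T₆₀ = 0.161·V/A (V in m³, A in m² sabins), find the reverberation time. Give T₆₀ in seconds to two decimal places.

1.72 s

Summing Sᵢαᵢ: 47·0.78 + 186·0.23 + 233·0.15 + 470·0.1 = 161.39 m².
T₆₀ = 0.161 × 1725 / 161.39 = 1.721 s.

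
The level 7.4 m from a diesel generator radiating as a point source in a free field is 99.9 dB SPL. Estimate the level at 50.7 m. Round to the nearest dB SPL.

83 dB SPL

Spherical spreading from a point source gives a 20·log₁₀(r₂/r₁) drop.
L₂ = 99.9 − 20·log₁₀(50.7/7.4) = 99.9 − 16.716 = 83.18 dB SPL.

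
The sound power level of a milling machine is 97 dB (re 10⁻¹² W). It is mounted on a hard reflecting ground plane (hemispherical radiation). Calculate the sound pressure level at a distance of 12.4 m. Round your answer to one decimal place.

67.1 dB

L_p = L_w − 10·log₁₀(2π·r²) with r = 12.4 m.
2π·r² = 966.1 m², 10·log₁₀ of that is 29.850 dB.
L_p = 97 − 29.850 = 67.15 dB.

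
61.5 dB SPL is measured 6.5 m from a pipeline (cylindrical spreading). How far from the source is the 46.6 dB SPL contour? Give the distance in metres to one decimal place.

200.9 m

For a line source L₁ − L₂ = 10·log₁₀(r₂/r₁), so r₂ = r₁·10^((L₁−L₂)/10).
r₂ = 6.5·10^((61.5−46.6)/10) = 6.5·10^(14.9/10) = 200.87 m.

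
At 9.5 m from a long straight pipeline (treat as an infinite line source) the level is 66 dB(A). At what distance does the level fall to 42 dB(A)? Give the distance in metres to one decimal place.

Line-source spreading drops the level by 10·log₁₀(r₂/r₁); inverting, r₂/r₁ = 10^(ΔL/10).
r₂ = 9.5·10^((66−42)/10) = 9.5·10^(24.0/10) = 2386.29 m.

2386.3 m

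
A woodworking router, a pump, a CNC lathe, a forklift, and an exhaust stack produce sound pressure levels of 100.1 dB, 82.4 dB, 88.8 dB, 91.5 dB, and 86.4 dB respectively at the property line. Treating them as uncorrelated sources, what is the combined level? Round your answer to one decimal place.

Incoherent sources combine by intensity addition: L_total = 10·log₁₀(Σ 10^(L_i/10)).
Σ 10^(L/10) = 10^(100.1/10) + 10^(82.4/10) + 10^(88.8/10) + 10^(91.5/10) + 10^(86.4/10) = 1.301e+10.
L_total = 10·log₁₀(1.301e+10) = 101.14 dB.

101.1 dB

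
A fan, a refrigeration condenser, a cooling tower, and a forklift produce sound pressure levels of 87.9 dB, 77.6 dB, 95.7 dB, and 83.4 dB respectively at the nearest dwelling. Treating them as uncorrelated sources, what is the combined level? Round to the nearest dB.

Incoherent sources combine by intensity addition: L_total = 10·log₁₀(Σ 10^(L_i/10)).
Σ 10^(L/10) = 10^(87.9/10) + 10^(77.6/10) + 10^(95.7/10) + 10^(83.4/10) = 4.608e+09.
L_total = 10·log₁₀(4.608e+09) = 96.64 dB.

97 dB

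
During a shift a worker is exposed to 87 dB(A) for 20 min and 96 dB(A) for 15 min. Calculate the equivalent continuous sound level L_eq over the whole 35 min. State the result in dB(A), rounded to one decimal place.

Weight each interval's intensity by its duration and average over T = 35 min:
Σ tᵢ·10^(Lᵢ/10) = 20·10^(87/10) + 15·10^(96/10) = 6.974e+10.
L_eq = 10·log₁₀(6.974e+10/35) = 92.99 dB(A).

93.0 dB(A)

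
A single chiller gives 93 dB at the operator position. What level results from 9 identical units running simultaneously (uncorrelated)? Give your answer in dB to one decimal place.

102.5 dB

N identical incoherent sources raise the level by 10·log₁₀ N.
L_total = 93 + 10·log₁₀(9) = 93 + 9.542 = 102.54 dB.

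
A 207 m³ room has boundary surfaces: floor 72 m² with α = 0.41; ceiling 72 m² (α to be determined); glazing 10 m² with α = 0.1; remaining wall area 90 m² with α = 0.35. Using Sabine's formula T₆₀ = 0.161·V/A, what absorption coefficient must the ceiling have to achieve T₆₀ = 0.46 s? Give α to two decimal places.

0.14

From T₆₀ = 0.161·V/A, the target T₆₀ = 0.46 s needs A = 0.161·207/0.46 = 72.45 m².
Absorption from the other surfaces = 72·0.41 + 10·0.1 + 90·0.35 = 62.02 m², so the ceiling must supply 10.43 m² over 72 m².
α = 10.43/72 = 0.145.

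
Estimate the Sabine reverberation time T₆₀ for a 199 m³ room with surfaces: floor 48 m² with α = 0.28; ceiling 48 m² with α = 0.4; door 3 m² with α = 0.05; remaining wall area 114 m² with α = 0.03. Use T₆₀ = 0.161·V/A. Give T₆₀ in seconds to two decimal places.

0.88 s

A = Σ Sᵢαᵢ = 48·0.28 + 48·0.4 + 3·0.05 + 114·0.03 = 36.21 m².
T₆₀ = 0.161 × 199 / 36.21 = 0.885 s.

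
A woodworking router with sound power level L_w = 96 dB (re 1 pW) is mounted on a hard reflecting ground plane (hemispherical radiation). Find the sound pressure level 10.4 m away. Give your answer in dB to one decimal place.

67.7 dB

The power spreads over a hemisphere of area 2π·r², so L_p = L_w − 10·log₁₀(2π·r²).
2π·r² = 679.6 m², 10·log₁₀ of that is 28.322 dB.
L_p = 96 − 28.322 = 67.68 dB.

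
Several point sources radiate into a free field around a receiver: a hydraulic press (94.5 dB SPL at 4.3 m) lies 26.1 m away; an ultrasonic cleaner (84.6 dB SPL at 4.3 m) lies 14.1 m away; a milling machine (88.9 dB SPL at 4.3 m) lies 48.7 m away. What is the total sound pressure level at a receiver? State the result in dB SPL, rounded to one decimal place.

Apply inverse-square spreading to bring every level to the receiver, then sum 10^(L/10).
hydraulic press: 94.5 − 20·log₁₀(26.1/4.3) = 94.5 − 15.66 = 78.84 dB SPL.
ultrasonic cleaner: 84.6 − 20·log₁₀(14.1/4.3) = 84.6 − 10.32 = 74.28 dB SPL.
milling machine: 88.9 − 20·log₁₀(48.7/4.3) = 88.9 − 21.08 = 67.82 dB SPL.
Σ 10^(L/10) = 1.094e+08 → L_total = 10·log₁₀(1.094e+08) = 80.39 dB SPL.

80.4 dB SPL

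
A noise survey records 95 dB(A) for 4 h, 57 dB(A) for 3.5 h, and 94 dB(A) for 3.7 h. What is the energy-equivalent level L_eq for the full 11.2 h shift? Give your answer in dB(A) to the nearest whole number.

Weight each interval's intensity by its duration and average over T = 11.2 h:
Σ tᵢ·10^(Lᵢ/10) = 4·10^(95/10) + 3.5·10^(57/10) + 3.7·10^(94/10) = 2.194e+10.
L_eq = 10·log₁₀(2.194e+10/11.2) = 92.92 dB(A).

93 dB(A)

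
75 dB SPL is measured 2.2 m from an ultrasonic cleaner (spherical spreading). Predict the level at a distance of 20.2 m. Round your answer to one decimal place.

55.7 dB SPL

Point-source attenuation: ΔL = 20·log₁₀(r₂/r₁) = 20·log₁₀(20.2/2.2) = 19.259 dB.
L₂ = 75 − 20·log₁₀(20.2/2.2) = 75 − 19.259 = 55.74 dB SPL.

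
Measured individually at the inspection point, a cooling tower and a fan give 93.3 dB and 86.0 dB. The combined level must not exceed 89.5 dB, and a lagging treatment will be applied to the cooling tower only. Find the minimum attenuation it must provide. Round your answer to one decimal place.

Fixed contribution from the other source: Σ 10^(L/10) = 10^(86.0/10) = 3.981e+08 (86.00 dB).
The limit corresponds to 10^(89.5/10) = 8.913e+08; subtracting the fixed part leaves 4.931e+08 for the cooling tower, i.e. 86.93 dB.
Required insertion loss = 93.3 − 86.93 = 6.37 dB.

6.4 dB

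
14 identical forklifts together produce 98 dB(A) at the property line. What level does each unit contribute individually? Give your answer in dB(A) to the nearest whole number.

87 dB(A)

Dividing the total intensity by 14 lowers the level by 10·log₁₀ 14 = 11.461 dB: L₁ = 98 − 11.461.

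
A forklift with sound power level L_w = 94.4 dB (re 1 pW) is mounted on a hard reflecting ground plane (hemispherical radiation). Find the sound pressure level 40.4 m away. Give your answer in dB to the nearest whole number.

54 dB

The power spreads over a hemisphere of area 2π·r², so L_p = L_w − 10·log₁₀(2π·r²).
2π·r² = 1.026e+04 m², 10·log₁₀ of that is 40.109 dB.
L_p = 94.4 − 40.109 = 54.29 dB.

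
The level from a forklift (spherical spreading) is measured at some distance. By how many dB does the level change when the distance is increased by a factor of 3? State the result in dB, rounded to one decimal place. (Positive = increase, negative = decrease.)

With spherical spreading the level changes by −20·log₁₀(r₂/r₁).
ΔL = −20·log₁₀(3) = -9.54 dB.

-9.5 dB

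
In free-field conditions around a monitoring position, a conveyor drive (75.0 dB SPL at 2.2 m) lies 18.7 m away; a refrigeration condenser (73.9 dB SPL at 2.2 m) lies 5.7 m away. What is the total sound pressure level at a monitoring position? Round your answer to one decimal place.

First find each source's level at the receiver (point-source: −20·log₁₀(r/r_ref)), then combine on an intensity basis.
conveyor drive: 75.0 − 20·log₁₀(18.7/2.2) = 75.0 − 18.59 = 56.41 dB SPL.
refrigeration condenser: 73.9 − 20·log₁₀(5.7/2.2) = 73.9 − 8.27 = 65.63 dB SPL.
Σ 10^(L/10) = 4.094e+06 → L_total = 10·log₁₀(4.094e+06) = 66.12 dB SPL.

66.1 dB SPL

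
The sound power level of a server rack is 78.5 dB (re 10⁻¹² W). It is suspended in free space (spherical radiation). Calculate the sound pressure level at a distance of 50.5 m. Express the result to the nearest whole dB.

33 dB

Free-field spherical radiation: L_p = L_w − 10·log₁₀(4π·r²), r = 50.5 m.
4π·r² = 3.205e+04 m², 10·log₁₀ of that is 45.058 dB.
L_p = 78.5 − 45.058 = 33.44 dB.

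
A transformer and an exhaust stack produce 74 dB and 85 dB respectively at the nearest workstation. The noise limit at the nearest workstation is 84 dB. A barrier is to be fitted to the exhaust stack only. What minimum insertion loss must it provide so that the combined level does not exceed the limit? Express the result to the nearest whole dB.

Everything except the exhaust stack sums to 10^(74/10) = 2.512e+07 in linear terms, 74.00 dB.
To meet 84 dB overall, the treated exhaust stack may contribute at most 10^(84/10) − 2.512e+07 = 2.261e+08, i.e. 83.54 dB.
Required insertion loss = 85 − 83.54 = 1.46 dB.

1 dB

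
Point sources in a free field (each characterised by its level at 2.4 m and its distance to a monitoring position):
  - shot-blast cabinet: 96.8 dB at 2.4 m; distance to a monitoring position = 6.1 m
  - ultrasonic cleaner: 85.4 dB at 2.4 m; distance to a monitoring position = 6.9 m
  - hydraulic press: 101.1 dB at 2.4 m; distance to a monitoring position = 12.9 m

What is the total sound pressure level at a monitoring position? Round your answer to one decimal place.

First find each source's level at the receiver (point-source: −20·log₁₀(r/r_ref)), then combine on an intensity basis.
shot-blast cabinet: 96.8 − 20·log₁₀(6.1/2.4) = 96.8 − 8.10 = 88.70 dB.
ultrasonic cleaner: 85.4 − 20·log₁₀(6.9/2.4) = 85.4 − 9.17 = 76.23 dB.
hydraulic press: 101.1 − 20·log₁₀(12.9/2.4) = 101.1 − 14.61 = 86.49 dB.
Σ 10^(L/10) = 1.229e+09 → L_total = 10·log₁₀(1.229e+09) = 90.89 dB.

90.9 dB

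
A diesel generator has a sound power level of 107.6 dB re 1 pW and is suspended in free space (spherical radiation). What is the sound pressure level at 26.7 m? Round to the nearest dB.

68 dB

The power spreads over a sphere of area 4π·r², so L_p = L_w − 10·log₁₀(4π·r²).
4π·r² = 8958 m², 10·log₁₀ of that is 39.522 dB.
L_p = 107.6 − 39.522 = 68.08 dB.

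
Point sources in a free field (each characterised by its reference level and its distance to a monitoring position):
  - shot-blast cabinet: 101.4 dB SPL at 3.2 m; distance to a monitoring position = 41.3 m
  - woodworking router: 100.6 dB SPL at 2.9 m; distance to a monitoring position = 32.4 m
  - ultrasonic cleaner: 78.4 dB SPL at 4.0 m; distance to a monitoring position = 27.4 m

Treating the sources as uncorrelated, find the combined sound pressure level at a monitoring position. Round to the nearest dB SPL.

82 dB SPL

First find each source's level at the receiver (point-source: −20·log₁₀(r/r_ref)), then combine on an intensity basis.
shot-blast cabinet: 101.4 − 20·log₁₀(41.3/3.2) = 101.4 − 22.22 = 79.18 dB SPL.
woodworking router: 100.6 − 20·log₁₀(32.4/2.9) = 100.6 − 20.96 = 79.64 dB SPL.
ultrasonic cleaner: 78.4 − 20·log₁₀(27.4/4.0) = 78.4 − 16.71 = 61.69 dB SPL.
Σ 10^(L/10) = 1.763e+08 → L_total = 10·log₁₀(1.763e+08) = 82.46 dB SPL.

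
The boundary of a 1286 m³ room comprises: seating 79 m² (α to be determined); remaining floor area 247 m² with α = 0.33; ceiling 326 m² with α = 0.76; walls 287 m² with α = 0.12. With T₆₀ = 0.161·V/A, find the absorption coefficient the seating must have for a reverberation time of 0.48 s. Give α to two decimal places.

0.86

From T₆₀ = 0.161·V/A, the target T₆₀ = 0.48 s needs A = 0.161·1286/0.48 = 431.35 m².
Absorption from the other surfaces = 247·0.33 + 326·0.76 + 287·0.12 = 363.71 m², so the seating must supply 67.64 m² over 79 m².
α = 67.64/79 = 0.856.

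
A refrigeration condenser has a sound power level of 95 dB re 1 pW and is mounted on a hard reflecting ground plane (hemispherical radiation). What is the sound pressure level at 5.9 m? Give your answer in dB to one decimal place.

71.6 dB

L_p = L_w − 10·log₁₀(2π·r²) with r = 5.9 m.
2π·r² = 218.7 m², 10·log₁₀ of that is 23.399 dB.
L_p = 95 − 23.399 = 71.60 dB.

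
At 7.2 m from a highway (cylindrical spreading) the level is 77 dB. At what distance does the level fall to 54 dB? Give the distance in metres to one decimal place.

The 23.0 dB drop corresponds to a distance ratio of 10^(23.0/10) for a line source.
r₂ = 7.2·10^((77−54)/10) = 7.2·10^(23.0/10) = 1436.59 m.

1436.6 m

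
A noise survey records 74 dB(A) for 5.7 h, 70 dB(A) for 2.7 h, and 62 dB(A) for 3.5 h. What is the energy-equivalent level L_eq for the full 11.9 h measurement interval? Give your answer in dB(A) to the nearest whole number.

L_eq = 10·log₁₀[(1/T)·Σ tᵢ·10^(Lᵢ/10)] with T = 11.9 h.
Σ tᵢ·10^(Lᵢ/10) = 5.7·10^(74/10) + 2.7·10^(70/10) + 3.5·10^(62/10) = 1.757e+08.
L_eq = 10·log₁₀(1.757e+08/11.9) = 71.69 dB(A).

72 dB(A)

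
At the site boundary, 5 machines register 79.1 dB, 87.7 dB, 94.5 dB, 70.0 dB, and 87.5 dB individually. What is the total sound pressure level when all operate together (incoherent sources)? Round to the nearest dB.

96 dB

Incoherent sources combine by intensity addition: L_total = 10·log₁₀(Σ 10^(L_i/10)).
Σ 10^(L/10) = 10^(79.1/10) + 10^(87.7/10) + 10^(94.5/10) + 10^(70.0/10) + 10^(87.5/10) = 4.061e+09.
L_total = 10·log₁₀(4.061e+09) = 96.09 dB.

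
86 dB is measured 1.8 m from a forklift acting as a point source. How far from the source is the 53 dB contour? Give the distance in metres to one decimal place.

Point-source spreading drops the level by 20·log₁₀(r₂/r₁); inverting, r₂/r₁ = 10^(ΔL/20).
r₂ = 1.8·10^((86−53)/20) = 1.8·10^(33.0/20) = 80.40 m.

80.4 m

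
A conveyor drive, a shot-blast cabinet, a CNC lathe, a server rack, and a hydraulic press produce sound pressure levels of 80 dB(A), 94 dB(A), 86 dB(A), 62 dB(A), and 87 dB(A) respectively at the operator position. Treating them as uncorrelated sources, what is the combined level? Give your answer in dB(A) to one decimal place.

95.5 dB(A)

For uncorrelated sources the intensities add, so convert each level to linear form, sum, and take 10·log₁₀ of the total.
Σ 10^(L/10) = 10^(80/10) + 10^(94/10) + 10^(86/10) + 10^(62/10) + 10^(87/10) = 3.513e+09.
L_total = 10·log₁₀(3.513e+09) = 95.46 dB(A).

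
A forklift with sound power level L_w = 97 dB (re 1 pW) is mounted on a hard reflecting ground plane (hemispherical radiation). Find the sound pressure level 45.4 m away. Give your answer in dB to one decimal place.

L_p = L_w − 10·log₁₀(2π·r²) with r = 45.4 m.
2π·r² = 1.295e+04 m², 10·log₁₀ of that is 41.123 dB.
L_p = 97 − 41.123 = 55.88 dB.

55.9 dB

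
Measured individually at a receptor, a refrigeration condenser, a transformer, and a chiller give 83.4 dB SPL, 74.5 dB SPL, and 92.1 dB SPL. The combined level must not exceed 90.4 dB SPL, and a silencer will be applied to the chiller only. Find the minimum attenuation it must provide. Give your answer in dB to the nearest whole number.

3 dB

Fixed contribution from the other sources: Σ 10^(L/10) = 10^(83.4/10) + 10^(74.5/10) = 2.470e+08 (83.93 dB SPL).
The limit corresponds to 10^(90.4/10) = 1.096e+09; subtracting the fixed part leaves 8.495e+08 for the chiller, i.e. 89.29 dB SPL.
Required insertion loss = 92.1 − 89.29 = 2.81 dB.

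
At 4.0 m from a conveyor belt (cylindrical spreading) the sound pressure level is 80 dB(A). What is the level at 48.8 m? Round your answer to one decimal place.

69.1 dB(A)

Cylindrical spreading from a line source gives a 10·log₁₀(r₂/r₁) drop.
L₂ = 80 − 10·log₁₀(48.8/4.0) = 80 − 10.864 = 69.14 dB(A).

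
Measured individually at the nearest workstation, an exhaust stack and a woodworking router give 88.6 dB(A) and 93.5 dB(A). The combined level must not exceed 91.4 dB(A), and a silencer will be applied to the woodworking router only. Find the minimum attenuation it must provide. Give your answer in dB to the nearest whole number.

5 dB

The untreated sources together contribute 10^(88.6/10) = 7.244e+08, i.e. 88.60 dB(A).
The limit corresponds to 10^(91.4/10) = 1.380e+09; subtracting the fixed part leaves 6.559e+08 for the woodworking router, i.e. 88.17 dB(A).
Required insertion loss = 93.5 − 88.17 = 5.33 dB.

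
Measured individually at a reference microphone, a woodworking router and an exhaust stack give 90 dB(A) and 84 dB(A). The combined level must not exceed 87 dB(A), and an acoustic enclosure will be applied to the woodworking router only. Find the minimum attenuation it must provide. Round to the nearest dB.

6 dB

Fixed contribution from the other source: Σ 10^(L/10) = 10^(84/10) = 2.512e+08 (84.00 dB(A)).
To meet 87 dB(A) overall, the treated woodworking router may contribute at most 10^(87/10) − 2.512e+08 = 2.500e+08, i.e. 83.98 dB(A).
Required insertion loss = 90 − 83.98 = 6.02 dB.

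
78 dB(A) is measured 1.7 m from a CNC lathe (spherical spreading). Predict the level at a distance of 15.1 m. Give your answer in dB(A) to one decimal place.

59.0 dB(A)

For a point source, L₂ = L₁ − 20·log₁₀(r₂/r₁).
L₂ = 78 − 20·log₁₀(15.1/1.7) = 78 − 18.971 = 59.03 dB(A).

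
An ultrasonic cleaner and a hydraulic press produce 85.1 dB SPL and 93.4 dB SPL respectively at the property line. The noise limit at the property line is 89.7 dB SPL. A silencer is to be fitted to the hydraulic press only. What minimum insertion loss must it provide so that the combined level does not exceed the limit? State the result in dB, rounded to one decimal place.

Everything except the hydraulic press sums to 10^(85.1/10) = 3.236e+08 in linear terms, 85.10 dB SPL.
The limit corresponds to 10^(89.7/10) = 9.333e+08; subtracting the fixed part leaves 6.097e+08 for the hydraulic press, i.e. 87.85 dB SPL.
So the hydraulic press must be reduced from 93.4 to 87.85 dB SPL: IL = 5.55 dB.

5.5 dB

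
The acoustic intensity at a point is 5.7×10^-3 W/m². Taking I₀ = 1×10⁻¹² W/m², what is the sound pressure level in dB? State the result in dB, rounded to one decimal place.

I/I₀ = 5.7×10^-3/10⁻¹² = 5.7×10^9, and L = 10·log₁₀(I/I₀).
L = 10·(0.7559 + 9) = 97.56 dB.

97.6 dB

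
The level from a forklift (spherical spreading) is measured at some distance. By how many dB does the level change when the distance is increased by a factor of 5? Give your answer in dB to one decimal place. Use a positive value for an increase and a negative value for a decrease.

With spherical spreading the level changes by −20·log₁₀(r₂/r₁).
ΔL = −20·log₁₀(5) = -13.98 dB.

-14.0 dB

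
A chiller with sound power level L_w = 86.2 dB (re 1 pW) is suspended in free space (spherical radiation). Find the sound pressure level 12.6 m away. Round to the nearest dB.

Free-field spherical radiation: L_p = L_w − 10·log₁₀(4π·r²), r = 12.6 m.
4π·r² = 1995 m², 10·log₁₀ of that is 33.000 dB.
L_p = 86.2 − 33.000 = 53.20 dB.

53 dB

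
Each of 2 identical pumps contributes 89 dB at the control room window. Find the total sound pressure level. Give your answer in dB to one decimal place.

N identical incoherent sources raise the level by 10·log₁₀ N.
L_total = 89 + 10·log₁₀(2) = 89 + 3.010 = 92.01 dB.

92.0 dB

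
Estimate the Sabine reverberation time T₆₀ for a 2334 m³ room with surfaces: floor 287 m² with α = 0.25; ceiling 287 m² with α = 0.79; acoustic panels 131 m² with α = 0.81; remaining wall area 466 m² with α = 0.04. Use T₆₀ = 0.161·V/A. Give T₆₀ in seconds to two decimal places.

0.89 s

Summing Sᵢαᵢ: 287·0.25 + 287·0.79 + 131·0.81 + 466·0.04 = 423.23 m².
T₆₀ = 0.161 × 2334 / 423.23 = 0.888 s.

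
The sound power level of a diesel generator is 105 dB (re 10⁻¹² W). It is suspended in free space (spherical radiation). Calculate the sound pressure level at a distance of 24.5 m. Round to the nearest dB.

66 dB

L_p = L_w − 10·log₁₀(4π·r²) with r = 24.5 m.
4π·r² = 7543 m², 10·log₁₀ of that is 38.775 dB.
L_p = 105 − 38.775 = 66.22 dB.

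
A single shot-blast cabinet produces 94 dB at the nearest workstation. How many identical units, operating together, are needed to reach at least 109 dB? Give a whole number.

32

Need L₁ + 10·log₁₀ N ≥ 109, i.e. log₁₀ N ≥ 1.50.
N ≥ 10^(15.0/10) = 31.623, so N = 32.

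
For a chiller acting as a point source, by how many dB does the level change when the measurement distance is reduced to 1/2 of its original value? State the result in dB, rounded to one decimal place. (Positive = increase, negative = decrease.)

+6.0 dB

A point source loses 6 dB per doubling of distance; generally ΔL = −20·log₁₀(r₂/r₁).
ΔL = −20·log₁₀(0.5) = +6.02 dB.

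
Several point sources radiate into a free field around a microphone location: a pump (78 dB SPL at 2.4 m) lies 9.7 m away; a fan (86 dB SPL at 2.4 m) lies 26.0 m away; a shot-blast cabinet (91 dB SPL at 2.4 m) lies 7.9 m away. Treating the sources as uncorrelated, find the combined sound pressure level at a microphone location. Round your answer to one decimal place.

80.9 dB SPL

Propagate each source to the receiver with L = L_ref − 20·log₁₀(r/r_ref), then add intensities.
pump: 78 − 20·log₁₀(9.7/2.4) = 78 − 12.13 = 65.87 dB SPL.
fan: 86 − 20·log₁₀(26.0/2.4) = 86 − 20.70 = 65.30 dB SPL.
shot-blast cabinet: 91 − 20·log₁₀(7.9/2.4) = 91 − 10.35 = 80.65 dB SPL.
Σ 10^(L/10) = 1.234e+08 → L_total = 10·log₁₀(1.234e+08) = 80.91 dB SPL.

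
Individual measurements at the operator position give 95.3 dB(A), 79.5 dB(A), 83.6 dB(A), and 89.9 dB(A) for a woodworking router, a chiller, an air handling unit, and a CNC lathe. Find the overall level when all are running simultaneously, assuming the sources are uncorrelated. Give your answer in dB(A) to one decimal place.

96.7 dB(A)

For uncorrelated sources the intensities add, so convert each level to linear form, sum, and take 10·log₁₀ of the total.
Σ 10^(L/10) = 10^(95.3/10) + 10^(79.5/10) + 10^(83.6/10) + 10^(89.9/10) = 4.684e+09.
L_total = 10·log₁₀(4.684e+09) = 96.71 dB(A).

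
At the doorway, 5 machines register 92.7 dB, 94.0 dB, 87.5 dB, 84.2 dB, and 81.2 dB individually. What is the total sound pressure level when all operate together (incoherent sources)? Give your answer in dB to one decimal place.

Incoherent sources combine by intensity addition: L_total = 10·log₁₀(Σ 10^(L_i/10)).
Σ 10^(L/10) = 10^(92.7/10) + 10^(94.0/10) + 10^(87.5/10) + 10^(84.2/10) + 10^(81.2/10) = 5.331e+09.
L_total = 10·log₁₀(5.331e+09) = 97.27 dB.

97.3 dB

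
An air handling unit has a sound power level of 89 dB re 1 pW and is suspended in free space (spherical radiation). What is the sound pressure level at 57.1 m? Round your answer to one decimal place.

Free-field spherical radiation: L_p = L_w − 10·log₁₀(4π·r²), r = 57.1 m.
4π·r² = 4.097e+04 m², 10·log₁₀ of that is 46.125 dB.
L_p = 89 − 46.125 = 42.88 dB.

42.9 dB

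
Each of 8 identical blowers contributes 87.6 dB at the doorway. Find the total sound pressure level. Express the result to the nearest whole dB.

With 8 equal, uncorrelated contributions the intensity is 8× that of one unit, giving a rise of 10·log₁₀ 8.
L_total = 87.6 + 10·log₁₀(8) = 87.6 + 9.031 = 96.63 dB.

97 dB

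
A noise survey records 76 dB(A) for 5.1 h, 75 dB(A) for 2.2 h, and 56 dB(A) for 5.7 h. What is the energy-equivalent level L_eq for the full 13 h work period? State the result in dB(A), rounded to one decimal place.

L_eq = 10·log₁₀[(1/T)·Σ tᵢ·10^(Lᵢ/10)] with T = 13 h.
Σ tᵢ·10^(Lᵢ/10) = 5.1·10^(76/10) + 2.2·10^(75/10) + 5.7·10^(56/10) = 2.749e+08.
L_eq = 10·log₁₀(2.749e+08/13) = 73.25 dB(A).

73.3 dB(A)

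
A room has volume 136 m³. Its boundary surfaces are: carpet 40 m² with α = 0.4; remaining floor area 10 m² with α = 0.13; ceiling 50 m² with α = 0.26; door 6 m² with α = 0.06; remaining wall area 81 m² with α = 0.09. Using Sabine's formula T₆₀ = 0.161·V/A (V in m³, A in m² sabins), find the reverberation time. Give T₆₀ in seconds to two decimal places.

0.58 s

Total absorption A = 40·0.4 + 10·0.13 + 50·0.26 + 6·0.06 + 81·0.09 = 37.95 m² sabins.
T₆₀ = 0.161·V/A = 0.161·136/37.95 = 0.577 s.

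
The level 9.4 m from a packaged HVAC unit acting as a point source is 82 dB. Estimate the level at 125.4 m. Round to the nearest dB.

For a point source, L₂ = L₁ − 20·log₁₀(r₂/r₁).
L₂ = 82 − 20·log₁₀(125.4/9.4) = 82 − 22.503 = 59.50 dB.

59 dB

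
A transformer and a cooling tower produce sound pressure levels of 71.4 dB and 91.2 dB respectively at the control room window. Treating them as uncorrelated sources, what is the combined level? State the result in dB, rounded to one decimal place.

91.2 dB

For uncorrelated sources the intensities add, so convert each level to linear form, sum, and take 10·log₁₀ of the total.
Σ 10^(L/10) = 10^(71.4/10) + 10^(91.2/10) = 1.332e+09.
L_total = 10·log₁₀(1.332e+09) = 91.25 dB.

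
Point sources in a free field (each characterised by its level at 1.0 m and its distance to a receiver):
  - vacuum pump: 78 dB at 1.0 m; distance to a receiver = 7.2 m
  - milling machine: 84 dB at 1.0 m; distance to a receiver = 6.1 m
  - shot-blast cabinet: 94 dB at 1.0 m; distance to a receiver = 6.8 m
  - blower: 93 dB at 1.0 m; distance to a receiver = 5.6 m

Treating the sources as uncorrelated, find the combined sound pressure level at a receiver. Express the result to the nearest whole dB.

Propagate each source to the receiver with L = L_ref − 20·log₁₀(r/r_ref), then add intensities.
vacuum pump: 78 − 20·log₁₀(7.2/1.0) = 78 − 17.15 = 60.85 dB.
milling machine: 84 − 20·log₁₀(6.1/1.0) = 84 − 15.71 = 68.29 dB.
shot-blast cabinet: 94 − 20·log₁₀(6.8/1.0) = 94 − 16.65 = 77.35 dB.
blower: 93 − 20·log₁₀(5.6/1.0) = 93 − 14.96 = 78.04 dB.
Σ 10^(L/10) = 1.259e+08 → L_total = 10·log₁₀(1.259e+08) = 81.00 dB.

81 dB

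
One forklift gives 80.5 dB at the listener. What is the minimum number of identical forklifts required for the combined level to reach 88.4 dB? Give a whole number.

7

N identical sources give L₁ + 10·log₁₀ N, so require 10·log₁₀ N ≥ 88.4 − 80.5 = 7.9 dB.
N ≥ 10^(7.9/10) = 6.166, so N = 7.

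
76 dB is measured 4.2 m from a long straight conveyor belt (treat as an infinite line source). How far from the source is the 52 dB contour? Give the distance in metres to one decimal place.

Line-source spreading drops the level by 10·log₁₀(r₂/r₁); inverting, r₂/r₁ = 10^(ΔL/10).
r₂ = 4.2·10^((76−52)/10) = 4.2·10^(24.0/10) = 1054.99 m.

1055.0 m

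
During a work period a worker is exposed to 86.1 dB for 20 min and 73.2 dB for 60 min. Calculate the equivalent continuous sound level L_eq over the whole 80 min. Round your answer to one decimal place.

80.7 dB

The energy average is taken in the linear domain: L_eq = 10·log₁₀[(Σ tᵢ·10^(Lᵢ/10))/T], T = 80 min.
Σ tᵢ·10^(Lᵢ/10) = 20·10^(86.1/10) + 60·10^(73.2/10) = 9.401e+09.
L_eq = 10·log₁₀(9.401e+09/80) = 80.70 dB.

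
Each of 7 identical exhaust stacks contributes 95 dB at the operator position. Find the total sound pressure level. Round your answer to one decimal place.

103.5 dB

With 7 equal, uncorrelated contributions the intensity is 7× that of one unit, giving a rise of 10·log₁₀ 7.
L_total = 95 + 10·log₁₀(7) = 95 + 8.451 = 103.45 dB.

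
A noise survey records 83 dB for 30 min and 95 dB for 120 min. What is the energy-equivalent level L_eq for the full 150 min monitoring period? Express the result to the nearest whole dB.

L_eq = 10·log₁₀[(1/T)·Σ tᵢ·10^(Lᵢ/10)] with T = 150 min.
Σ tᵢ·10^(Lᵢ/10) = 30·10^(83/10) + 120·10^(95/10) = 3.855e+11.
L_eq = 10·log₁₀(3.855e+11/150) = 94.10 dB.

94 dB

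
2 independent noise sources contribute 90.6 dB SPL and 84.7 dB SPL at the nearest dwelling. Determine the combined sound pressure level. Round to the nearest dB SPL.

92 dB SPL

Incoherent sources combine by intensity addition: L_total = 10·log₁₀(Σ 10^(L_i/10)).
Σ 10^(L/10) = 10^(90.6/10) + 10^(84.7/10) = 1.443e+09.
L_total = 10·log₁₀(1.443e+09) = 91.59 dB SPL.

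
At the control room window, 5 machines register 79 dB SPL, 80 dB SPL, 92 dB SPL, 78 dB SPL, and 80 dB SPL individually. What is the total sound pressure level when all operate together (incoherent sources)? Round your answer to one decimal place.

92.8 dB SPL

Incoherent sources combine by intensity addition: L_total = 10·log₁₀(Σ 10^(L_i/10)).
Σ 10^(L/10) = 10^(79/10) + 10^(80/10) + 10^(92/10) + 10^(78/10) + 10^(80/10) = 1.927e+09.
L_total = 10·log₁₀(1.927e+09) = 92.85 dB SPL.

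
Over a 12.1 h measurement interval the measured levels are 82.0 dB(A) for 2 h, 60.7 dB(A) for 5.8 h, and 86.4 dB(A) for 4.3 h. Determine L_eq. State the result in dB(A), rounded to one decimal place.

Weight each interval's intensity by its duration and average over T = 12.1 h:
Σ tᵢ·10^(Lᵢ/10) = 2·10^(82.0/10) + 5.8·10^(60.7/10) + 4.3·10^(86.4/10) = 2.201e+09.
L_eq = 10·log₁₀(2.201e+09/12.1) = 82.60 dB(A).

82.6 dB(A)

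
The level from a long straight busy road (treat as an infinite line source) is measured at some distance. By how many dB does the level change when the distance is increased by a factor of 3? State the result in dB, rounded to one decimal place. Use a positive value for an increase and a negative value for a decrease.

-4.8 dB

With cylindrical spreading the level changes by −10·log₁₀(r₂/r₁).
ΔL = −10·log₁₀(3) = -4.77 dB.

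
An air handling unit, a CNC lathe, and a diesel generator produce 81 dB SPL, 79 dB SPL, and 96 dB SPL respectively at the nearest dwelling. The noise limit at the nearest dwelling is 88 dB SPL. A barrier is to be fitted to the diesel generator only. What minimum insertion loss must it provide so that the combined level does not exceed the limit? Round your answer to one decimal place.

9.7 dB

Fixed contribution from the other sources: Σ 10^(L/10) = 10^(81/10) + 10^(79/10) = 2.053e+08 (83.12 dB SPL).
The limit corresponds to 10^(88/10) = 6.310e+08; subtracting the fixed part leaves 4.256e+08 for the diesel generator, i.e. 86.29 dB SPL.
Required insertion loss = 96 − 86.29 = 9.71 dB.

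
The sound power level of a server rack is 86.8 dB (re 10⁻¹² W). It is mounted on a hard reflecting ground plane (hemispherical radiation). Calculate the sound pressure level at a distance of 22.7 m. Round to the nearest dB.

The power spreads over a hemisphere of area 2π·r², so L_p = L_w − 10·log₁₀(2π·r²).
2π·r² = 3238 m², 10·log₁₀ of that is 35.102 dB.
L_p = 86.8 − 35.102 = 51.70 dB.

52 dB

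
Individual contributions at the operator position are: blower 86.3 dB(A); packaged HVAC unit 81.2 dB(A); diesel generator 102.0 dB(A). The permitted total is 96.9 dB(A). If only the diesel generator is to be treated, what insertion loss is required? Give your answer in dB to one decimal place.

Everything except the diesel generator sums to 10^(86.3/10) + 10^(81.2/10) = 5.584e+08 in linear terms, 87.47 dB(A).
The limit corresponds to 10^(96.9/10) = 4.898e+09; subtracting the fixed part leaves 4.339e+09 for the diesel generator, i.e. 96.37 dB(A).
Required insertion loss = 102.0 − 96.37 = 5.63 dB.

5.6 dB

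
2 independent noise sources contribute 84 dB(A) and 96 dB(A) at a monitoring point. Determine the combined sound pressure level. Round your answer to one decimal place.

96.3 dB(A)

For uncorrelated sources the intensities add, so convert each level to linear form, sum, and take 10·log₁₀ of the total.
Σ 10^(L/10) = 10^(84/10) + 10^(96/10) = 4.232e+09.
L_total = 10·log₁₀(4.232e+09) = 96.27 dB(A).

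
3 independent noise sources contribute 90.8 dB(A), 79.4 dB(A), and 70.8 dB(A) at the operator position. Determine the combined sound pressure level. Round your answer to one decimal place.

For uncorrelated sources the intensities add, so convert each level to linear form, sum, and take 10·log₁₀ of the total.
Σ 10^(L/10) = 10^(90.8/10) + 10^(79.4/10) + 10^(70.8/10) = 1.301e+09.
L_total = 10·log₁₀(1.301e+09) = 91.14 dB(A).

91.1 dB(A)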